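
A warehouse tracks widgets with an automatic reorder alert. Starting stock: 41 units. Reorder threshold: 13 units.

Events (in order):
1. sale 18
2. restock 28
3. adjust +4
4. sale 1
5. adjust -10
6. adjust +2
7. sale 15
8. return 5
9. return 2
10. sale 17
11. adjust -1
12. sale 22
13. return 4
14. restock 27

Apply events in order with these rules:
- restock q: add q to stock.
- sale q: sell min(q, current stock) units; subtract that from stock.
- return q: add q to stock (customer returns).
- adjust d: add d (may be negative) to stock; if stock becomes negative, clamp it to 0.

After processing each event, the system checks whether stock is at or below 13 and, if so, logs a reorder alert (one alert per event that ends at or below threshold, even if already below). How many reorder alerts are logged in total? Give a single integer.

Answer: 2

Derivation:
Processing events:
Start: stock = 41
  Event 1 (sale 18): sell min(18,41)=18. stock: 41 - 18 = 23. total_sold = 18
  Event 2 (restock 28): 23 + 28 = 51
  Event 3 (adjust +4): 51 + 4 = 55
  Event 4 (sale 1): sell min(1,55)=1. stock: 55 - 1 = 54. total_sold = 19
  Event 5 (adjust -10): 54 + -10 = 44
  Event 6 (adjust +2): 44 + 2 = 46
  Event 7 (sale 15): sell min(15,46)=15. stock: 46 - 15 = 31. total_sold = 34
  Event 8 (return 5): 31 + 5 = 36
  Event 9 (return 2): 36 + 2 = 38
  Event 10 (sale 17): sell min(17,38)=17. stock: 38 - 17 = 21. total_sold = 51
  Event 11 (adjust -1): 21 + -1 = 20
  Event 12 (sale 22): sell min(22,20)=20. stock: 20 - 20 = 0. total_sold = 71
  Event 13 (return 4): 0 + 4 = 4
  Event 14 (restock 27): 4 + 27 = 31
Final: stock = 31, total_sold = 71

Checking against threshold 13:
  After event 1: stock=23 > 13
  After event 2: stock=51 > 13
  After event 3: stock=55 > 13
  After event 4: stock=54 > 13
  After event 5: stock=44 > 13
  After event 6: stock=46 > 13
  After event 7: stock=31 > 13
  After event 8: stock=36 > 13
  After event 9: stock=38 > 13
  After event 10: stock=21 > 13
  After event 11: stock=20 > 13
  After event 12: stock=0 <= 13 -> ALERT
  After event 13: stock=4 <= 13 -> ALERT
  After event 14: stock=31 > 13
Alert events: [12, 13]. Count = 2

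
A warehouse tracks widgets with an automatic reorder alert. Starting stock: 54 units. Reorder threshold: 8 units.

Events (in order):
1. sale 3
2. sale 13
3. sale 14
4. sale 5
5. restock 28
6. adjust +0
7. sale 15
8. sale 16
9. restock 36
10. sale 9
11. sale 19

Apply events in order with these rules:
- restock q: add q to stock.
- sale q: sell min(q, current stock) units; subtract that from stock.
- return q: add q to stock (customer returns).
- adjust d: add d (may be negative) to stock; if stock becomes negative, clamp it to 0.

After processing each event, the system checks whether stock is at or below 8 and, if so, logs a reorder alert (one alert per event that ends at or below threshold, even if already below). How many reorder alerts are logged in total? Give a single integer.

Processing events:
Start: stock = 54
  Event 1 (sale 3): sell min(3,54)=3. stock: 54 - 3 = 51. total_sold = 3
  Event 2 (sale 13): sell min(13,51)=13. stock: 51 - 13 = 38. total_sold = 16
  Event 3 (sale 14): sell min(14,38)=14. stock: 38 - 14 = 24. total_sold = 30
  Event 4 (sale 5): sell min(5,24)=5. stock: 24 - 5 = 19. total_sold = 35
  Event 5 (restock 28): 19 + 28 = 47
  Event 6 (adjust +0): 47 + 0 = 47
  Event 7 (sale 15): sell min(15,47)=15. stock: 47 - 15 = 32. total_sold = 50
  Event 8 (sale 16): sell min(16,32)=16. stock: 32 - 16 = 16. total_sold = 66
  Event 9 (restock 36): 16 + 36 = 52
  Event 10 (sale 9): sell min(9,52)=9. stock: 52 - 9 = 43. total_sold = 75
  Event 11 (sale 19): sell min(19,43)=19. stock: 43 - 19 = 24. total_sold = 94
Final: stock = 24, total_sold = 94

Checking against threshold 8:
  After event 1: stock=51 > 8
  After event 2: stock=38 > 8
  After event 3: stock=24 > 8
  After event 4: stock=19 > 8
  After event 5: stock=47 > 8
  After event 6: stock=47 > 8
  After event 7: stock=32 > 8
  After event 8: stock=16 > 8
  After event 9: stock=52 > 8
  After event 10: stock=43 > 8
  After event 11: stock=24 > 8
Alert events: []. Count = 0

Answer: 0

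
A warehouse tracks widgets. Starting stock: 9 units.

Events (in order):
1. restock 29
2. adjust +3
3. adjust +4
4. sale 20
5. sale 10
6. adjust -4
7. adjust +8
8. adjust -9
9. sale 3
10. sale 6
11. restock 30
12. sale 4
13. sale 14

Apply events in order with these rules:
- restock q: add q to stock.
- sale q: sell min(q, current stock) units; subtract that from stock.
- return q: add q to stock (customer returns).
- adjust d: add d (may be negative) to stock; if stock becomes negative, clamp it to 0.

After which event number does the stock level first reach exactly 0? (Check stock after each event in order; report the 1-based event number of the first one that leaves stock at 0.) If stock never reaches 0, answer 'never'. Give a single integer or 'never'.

Answer: never

Derivation:
Processing events:
Start: stock = 9
  Event 1 (restock 29): 9 + 29 = 38
  Event 2 (adjust +3): 38 + 3 = 41
  Event 3 (adjust +4): 41 + 4 = 45
  Event 4 (sale 20): sell min(20,45)=20. stock: 45 - 20 = 25. total_sold = 20
  Event 5 (sale 10): sell min(10,25)=10. stock: 25 - 10 = 15. total_sold = 30
  Event 6 (adjust -4): 15 + -4 = 11
  Event 7 (adjust +8): 11 + 8 = 19
  Event 8 (adjust -9): 19 + -9 = 10
  Event 9 (sale 3): sell min(3,10)=3. stock: 10 - 3 = 7. total_sold = 33
  Event 10 (sale 6): sell min(6,7)=6. stock: 7 - 6 = 1. total_sold = 39
  Event 11 (restock 30): 1 + 30 = 31
  Event 12 (sale 4): sell min(4,31)=4. stock: 31 - 4 = 27. total_sold = 43
  Event 13 (sale 14): sell min(14,27)=14. stock: 27 - 14 = 13. total_sold = 57
Final: stock = 13, total_sold = 57

Stock never reaches 0.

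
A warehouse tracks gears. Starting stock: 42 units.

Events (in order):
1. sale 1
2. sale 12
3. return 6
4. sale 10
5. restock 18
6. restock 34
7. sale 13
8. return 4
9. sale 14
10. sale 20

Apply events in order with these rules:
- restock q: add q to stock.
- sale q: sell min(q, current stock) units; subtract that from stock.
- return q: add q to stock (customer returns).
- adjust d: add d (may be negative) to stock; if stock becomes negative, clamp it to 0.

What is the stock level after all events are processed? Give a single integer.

Processing events:
Start: stock = 42
  Event 1 (sale 1): sell min(1,42)=1. stock: 42 - 1 = 41. total_sold = 1
  Event 2 (sale 12): sell min(12,41)=12. stock: 41 - 12 = 29. total_sold = 13
  Event 3 (return 6): 29 + 6 = 35
  Event 4 (sale 10): sell min(10,35)=10. stock: 35 - 10 = 25. total_sold = 23
  Event 5 (restock 18): 25 + 18 = 43
  Event 6 (restock 34): 43 + 34 = 77
  Event 7 (sale 13): sell min(13,77)=13. stock: 77 - 13 = 64. total_sold = 36
  Event 8 (return 4): 64 + 4 = 68
  Event 9 (sale 14): sell min(14,68)=14. stock: 68 - 14 = 54. total_sold = 50
  Event 10 (sale 20): sell min(20,54)=20. stock: 54 - 20 = 34. total_sold = 70
Final: stock = 34, total_sold = 70

Answer: 34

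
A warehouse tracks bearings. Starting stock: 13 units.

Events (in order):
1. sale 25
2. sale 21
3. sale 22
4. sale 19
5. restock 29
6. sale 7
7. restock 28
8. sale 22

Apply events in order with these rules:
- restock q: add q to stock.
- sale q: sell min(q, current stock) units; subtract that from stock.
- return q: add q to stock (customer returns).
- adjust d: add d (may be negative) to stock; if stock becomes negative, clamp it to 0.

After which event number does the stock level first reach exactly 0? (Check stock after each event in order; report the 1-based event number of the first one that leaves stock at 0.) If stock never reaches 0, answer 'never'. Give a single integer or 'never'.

Answer: 1

Derivation:
Processing events:
Start: stock = 13
  Event 1 (sale 25): sell min(25,13)=13. stock: 13 - 13 = 0. total_sold = 13
  Event 2 (sale 21): sell min(21,0)=0. stock: 0 - 0 = 0. total_sold = 13
  Event 3 (sale 22): sell min(22,0)=0. stock: 0 - 0 = 0. total_sold = 13
  Event 4 (sale 19): sell min(19,0)=0. stock: 0 - 0 = 0. total_sold = 13
  Event 5 (restock 29): 0 + 29 = 29
  Event 6 (sale 7): sell min(7,29)=7. stock: 29 - 7 = 22. total_sold = 20
  Event 7 (restock 28): 22 + 28 = 50
  Event 8 (sale 22): sell min(22,50)=22. stock: 50 - 22 = 28. total_sold = 42
Final: stock = 28, total_sold = 42

First zero at event 1.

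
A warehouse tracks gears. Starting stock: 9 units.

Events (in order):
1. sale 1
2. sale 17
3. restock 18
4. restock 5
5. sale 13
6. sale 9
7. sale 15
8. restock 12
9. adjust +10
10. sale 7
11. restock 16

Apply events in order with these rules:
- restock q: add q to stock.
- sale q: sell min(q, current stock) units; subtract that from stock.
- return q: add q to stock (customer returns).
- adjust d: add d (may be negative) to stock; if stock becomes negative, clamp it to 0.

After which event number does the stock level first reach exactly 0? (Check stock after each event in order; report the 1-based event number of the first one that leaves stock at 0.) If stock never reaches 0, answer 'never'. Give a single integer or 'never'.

Answer: 2

Derivation:
Processing events:
Start: stock = 9
  Event 1 (sale 1): sell min(1,9)=1. stock: 9 - 1 = 8. total_sold = 1
  Event 2 (sale 17): sell min(17,8)=8. stock: 8 - 8 = 0. total_sold = 9
  Event 3 (restock 18): 0 + 18 = 18
  Event 4 (restock 5): 18 + 5 = 23
  Event 5 (sale 13): sell min(13,23)=13. stock: 23 - 13 = 10. total_sold = 22
  Event 6 (sale 9): sell min(9,10)=9. stock: 10 - 9 = 1. total_sold = 31
  Event 7 (sale 15): sell min(15,1)=1. stock: 1 - 1 = 0. total_sold = 32
  Event 8 (restock 12): 0 + 12 = 12
  Event 9 (adjust +10): 12 + 10 = 22
  Event 10 (sale 7): sell min(7,22)=7. stock: 22 - 7 = 15. total_sold = 39
  Event 11 (restock 16): 15 + 16 = 31
Final: stock = 31, total_sold = 39

First zero at event 2.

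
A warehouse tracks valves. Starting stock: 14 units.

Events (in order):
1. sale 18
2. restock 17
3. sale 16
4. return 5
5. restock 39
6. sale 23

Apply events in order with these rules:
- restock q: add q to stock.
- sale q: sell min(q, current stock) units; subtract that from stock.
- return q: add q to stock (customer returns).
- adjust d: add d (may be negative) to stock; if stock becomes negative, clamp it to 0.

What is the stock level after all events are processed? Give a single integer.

Processing events:
Start: stock = 14
  Event 1 (sale 18): sell min(18,14)=14. stock: 14 - 14 = 0. total_sold = 14
  Event 2 (restock 17): 0 + 17 = 17
  Event 3 (sale 16): sell min(16,17)=16. stock: 17 - 16 = 1. total_sold = 30
  Event 4 (return 5): 1 + 5 = 6
  Event 5 (restock 39): 6 + 39 = 45
  Event 6 (sale 23): sell min(23,45)=23. stock: 45 - 23 = 22. total_sold = 53
Final: stock = 22, total_sold = 53

Answer: 22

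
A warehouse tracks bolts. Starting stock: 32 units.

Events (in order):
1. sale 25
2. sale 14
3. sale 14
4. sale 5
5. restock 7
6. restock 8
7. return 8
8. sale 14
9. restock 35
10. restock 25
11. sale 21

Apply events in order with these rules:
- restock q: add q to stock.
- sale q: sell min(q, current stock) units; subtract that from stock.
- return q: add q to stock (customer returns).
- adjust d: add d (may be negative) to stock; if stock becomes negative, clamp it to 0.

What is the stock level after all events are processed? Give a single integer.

Processing events:
Start: stock = 32
  Event 1 (sale 25): sell min(25,32)=25. stock: 32 - 25 = 7. total_sold = 25
  Event 2 (sale 14): sell min(14,7)=7. stock: 7 - 7 = 0. total_sold = 32
  Event 3 (sale 14): sell min(14,0)=0. stock: 0 - 0 = 0. total_sold = 32
  Event 4 (sale 5): sell min(5,0)=0. stock: 0 - 0 = 0. total_sold = 32
  Event 5 (restock 7): 0 + 7 = 7
  Event 6 (restock 8): 7 + 8 = 15
  Event 7 (return 8): 15 + 8 = 23
  Event 8 (sale 14): sell min(14,23)=14. stock: 23 - 14 = 9. total_sold = 46
  Event 9 (restock 35): 9 + 35 = 44
  Event 10 (restock 25): 44 + 25 = 69
  Event 11 (sale 21): sell min(21,69)=21. stock: 69 - 21 = 48. total_sold = 67
Final: stock = 48, total_sold = 67

Answer: 48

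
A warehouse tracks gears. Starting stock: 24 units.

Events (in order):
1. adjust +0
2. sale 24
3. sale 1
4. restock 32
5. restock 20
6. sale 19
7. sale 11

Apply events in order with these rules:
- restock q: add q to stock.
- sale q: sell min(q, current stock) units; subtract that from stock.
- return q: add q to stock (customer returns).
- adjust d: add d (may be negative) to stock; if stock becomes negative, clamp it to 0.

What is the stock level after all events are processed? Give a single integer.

Answer: 22

Derivation:
Processing events:
Start: stock = 24
  Event 1 (adjust +0): 24 + 0 = 24
  Event 2 (sale 24): sell min(24,24)=24. stock: 24 - 24 = 0. total_sold = 24
  Event 3 (sale 1): sell min(1,0)=0. stock: 0 - 0 = 0. total_sold = 24
  Event 4 (restock 32): 0 + 32 = 32
  Event 5 (restock 20): 32 + 20 = 52
  Event 6 (sale 19): sell min(19,52)=19. stock: 52 - 19 = 33. total_sold = 43
  Event 7 (sale 11): sell min(11,33)=11. stock: 33 - 11 = 22. total_sold = 54
Final: stock = 22, total_sold = 54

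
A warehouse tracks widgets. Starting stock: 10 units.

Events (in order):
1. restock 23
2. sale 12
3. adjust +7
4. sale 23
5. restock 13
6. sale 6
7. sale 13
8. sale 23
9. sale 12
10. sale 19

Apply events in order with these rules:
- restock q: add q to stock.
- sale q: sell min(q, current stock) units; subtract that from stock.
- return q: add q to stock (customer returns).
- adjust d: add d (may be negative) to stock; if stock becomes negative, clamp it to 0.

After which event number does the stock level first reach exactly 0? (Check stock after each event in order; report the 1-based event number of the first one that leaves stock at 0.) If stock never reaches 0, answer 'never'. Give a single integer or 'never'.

Answer: 7

Derivation:
Processing events:
Start: stock = 10
  Event 1 (restock 23): 10 + 23 = 33
  Event 2 (sale 12): sell min(12,33)=12. stock: 33 - 12 = 21. total_sold = 12
  Event 3 (adjust +7): 21 + 7 = 28
  Event 4 (sale 23): sell min(23,28)=23. stock: 28 - 23 = 5. total_sold = 35
  Event 5 (restock 13): 5 + 13 = 18
  Event 6 (sale 6): sell min(6,18)=6. stock: 18 - 6 = 12. total_sold = 41
  Event 7 (sale 13): sell min(13,12)=12. stock: 12 - 12 = 0. total_sold = 53
  Event 8 (sale 23): sell min(23,0)=0. stock: 0 - 0 = 0. total_sold = 53
  Event 9 (sale 12): sell min(12,0)=0. stock: 0 - 0 = 0. total_sold = 53
  Event 10 (sale 19): sell min(19,0)=0. stock: 0 - 0 = 0. total_sold = 53
Final: stock = 0, total_sold = 53

First zero at event 7.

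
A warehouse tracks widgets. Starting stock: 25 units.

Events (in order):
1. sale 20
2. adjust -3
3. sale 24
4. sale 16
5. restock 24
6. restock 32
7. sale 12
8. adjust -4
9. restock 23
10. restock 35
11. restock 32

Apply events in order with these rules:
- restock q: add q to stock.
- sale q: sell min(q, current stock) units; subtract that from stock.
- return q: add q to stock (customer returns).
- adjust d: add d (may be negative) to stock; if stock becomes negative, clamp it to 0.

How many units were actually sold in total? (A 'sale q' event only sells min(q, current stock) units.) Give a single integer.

Processing events:
Start: stock = 25
  Event 1 (sale 20): sell min(20,25)=20. stock: 25 - 20 = 5. total_sold = 20
  Event 2 (adjust -3): 5 + -3 = 2
  Event 3 (sale 24): sell min(24,2)=2. stock: 2 - 2 = 0. total_sold = 22
  Event 4 (sale 16): sell min(16,0)=0. stock: 0 - 0 = 0. total_sold = 22
  Event 5 (restock 24): 0 + 24 = 24
  Event 6 (restock 32): 24 + 32 = 56
  Event 7 (sale 12): sell min(12,56)=12. stock: 56 - 12 = 44. total_sold = 34
  Event 8 (adjust -4): 44 + -4 = 40
  Event 9 (restock 23): 40 + 23 = 63
  Event 10 (restock 35): 63 + 35 = 98
  Event 11 (restock 32): 98 + 32 = 130
Final: stock = 130, total_sold = 34

Answer: 34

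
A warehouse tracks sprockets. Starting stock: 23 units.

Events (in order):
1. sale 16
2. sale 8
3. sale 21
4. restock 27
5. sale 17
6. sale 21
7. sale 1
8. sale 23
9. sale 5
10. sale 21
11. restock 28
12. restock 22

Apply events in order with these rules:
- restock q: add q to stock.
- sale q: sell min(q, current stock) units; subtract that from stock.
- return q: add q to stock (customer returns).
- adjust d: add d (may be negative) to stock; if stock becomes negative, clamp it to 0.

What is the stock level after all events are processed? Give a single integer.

Answer: 50

Derivation:
Processing events:
Start: stock = 23
  Event 1 (sale 16): sell min(16,23)=16. stock: 23 - 16 = 7. total_sold = 16
  Event 2 (sale 8): sell min(8,7)=7. stock: 7 - 7 = 0. total_sold = 23
  Event 3 (sale 21): sell min(21,0)=0. stock: 0 - 0 = 0. total_sold = 23
  Event 4 (restock 27): 0 + 27 = 27
  Event 5 (sale 17): sell min(17,27)=17. stock: 27 - 17 = 10. total_sold = 40
  Event 6 (sale 21): sell min(21,10)=10. stock: 10 - 10 = 0. total_sold = 50
  Event 7 (sale 1): sell min(1,0)=0. stock: 0 - 0 = 0. total_sold = 50
  Event 8 (sale 23): sell min(23,0)=0. stock: 0 - 0 = 0. total_sold = 50
  Event 9 (sale 5): sell min(5,0)=0. stock: 0 - 0 = 0. total_sold = 50
  Event 10 (sale 21): sell min(21,0)=0. stock: 0 - 0 = 0. total_sold = 50
  Event 11 (restock 28): 0 + 28 = 28
  Event 12 (restock 22): 28 + 22 = 50
Final: stock = 50, total_sold = 50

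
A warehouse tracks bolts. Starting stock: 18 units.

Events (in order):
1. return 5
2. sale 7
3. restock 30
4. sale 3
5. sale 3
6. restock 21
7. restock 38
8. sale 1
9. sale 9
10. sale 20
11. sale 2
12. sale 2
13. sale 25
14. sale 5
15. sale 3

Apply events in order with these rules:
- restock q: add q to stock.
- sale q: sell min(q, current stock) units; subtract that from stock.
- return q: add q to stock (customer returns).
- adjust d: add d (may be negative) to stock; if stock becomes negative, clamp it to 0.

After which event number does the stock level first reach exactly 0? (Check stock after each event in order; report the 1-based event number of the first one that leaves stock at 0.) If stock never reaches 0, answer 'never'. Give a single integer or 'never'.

Processing events:
Start: stock = 18
  Event 1 (return 5): 18 + 5 = 23
  Event 2 (sale 7): sell min(7,23)=7. stock: 23 - 7 = 16. total_sold = 7
  Event 3 (restock 30): 16 + 30 = 46
  Event 4 (sale 3): sell min(3,46)=3. stock: 46 - 3 = 43. total_sold = 10
  Event 5 (sale 3): sell min(3,43)=3. stock: 43 - 3 = 40. total_sold = 13
  Event 6 (restock 21): 40 + 21 = 61
  Event 7 (restock 38): 61 + 38 = 99
  Event 8 (sale 1): sell min(1,99)=1. stock: 99 - 1 = 98. total_sold = 14
  Event 9 (sale 9): sell min(9,98)=9. stock: 98 - 9 = 89. total_sold = 23
  Event 10 (sale 20): sell min(20,89)=20. stock: 89 - 20 = 69. total_sold = 43
  Event 11 (sale 2): sell min(2,69)=2. stock: 69 - 2 = 67. total_sold = 45
  Event 12 (sale 2): sell min(2,67)=2. stock: 67 - 2 = 65. total_sold = 47
  Event 13 (sale 25): sell min(25,65)=25. stock: 65 - 25 = 40. total_sold = 72
  Event 14 (sale 5): sell min(5,40)=5. stock: 40 - 5 = 35. total_sold = 77
  Event 15 (sale 3): sell min(3,35)=3. stock: 35 - 3 = 32. total_sold = 80
Final: stock = 32, total_sold = 80

Stock never reaches 0.

Answer: never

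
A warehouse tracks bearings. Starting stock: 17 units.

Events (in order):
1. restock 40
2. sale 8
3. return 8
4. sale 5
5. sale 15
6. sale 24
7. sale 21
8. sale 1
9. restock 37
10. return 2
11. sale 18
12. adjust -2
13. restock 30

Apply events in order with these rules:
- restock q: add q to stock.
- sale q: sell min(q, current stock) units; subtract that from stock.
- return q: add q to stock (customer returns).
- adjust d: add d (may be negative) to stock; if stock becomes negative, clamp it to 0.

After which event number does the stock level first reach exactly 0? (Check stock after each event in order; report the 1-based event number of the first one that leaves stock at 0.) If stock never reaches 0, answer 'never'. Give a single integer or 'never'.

Answer: 7

Derivation:
Processing events:
Start: stock = 17
  Event 1 (restock 40): 17 + 40 = 57
  Event 2 (sale 8): sell min(8,57)=8. stock: 57 - 8 = 49. total_sold = 8
  Event 3 (return 8): 49 + 8 = 57
  Event 4 (sale 5): sell min(5,57)=5. stock: 57 - 5 = 52. total_sold = 13
  Event 5 (sale 15): sell min(15,52)=15. stock: 52 - 15 = 37. total_sold = 28
  Event 6 (sale 24): sell min(24,37)=24. stock: 37 - 24 = 13. total_sold = 52
  Event 7 (sale 21): sell min(21,13)=13. stock: 13 - 13 = 0. total_sold = 65
  Event 8 (sale 1): sell min(1,0)=0. stock: 0 - 0 = 0. total_sold = 65
  Event 9 (restock 37): 0 + 37 = 37
  Event 10 (return 2): 37 + 2 = 39
  Event 11 (sale 18): sell min(18,39)=18. stock: 39 - 18 = 21. total_sold = 83
  Event 12 (adjust -2): 21 + -2 = 19
  Event 13 (restock 30): 19 + 30 = 49
Final: stock = 49, total_sold = 83

First zero at event 7.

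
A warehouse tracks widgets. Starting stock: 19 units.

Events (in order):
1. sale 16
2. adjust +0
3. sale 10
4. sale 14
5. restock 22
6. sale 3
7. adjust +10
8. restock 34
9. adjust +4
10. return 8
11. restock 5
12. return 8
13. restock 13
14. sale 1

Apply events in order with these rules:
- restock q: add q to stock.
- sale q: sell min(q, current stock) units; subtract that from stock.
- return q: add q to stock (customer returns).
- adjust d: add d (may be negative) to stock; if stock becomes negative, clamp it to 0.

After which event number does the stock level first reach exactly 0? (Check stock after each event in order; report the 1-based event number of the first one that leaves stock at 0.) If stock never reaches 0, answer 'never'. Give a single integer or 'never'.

Answer: 3

Derivation:
Processing events:
Start: stock = 19
  Event 1 (sale 16): sell min(16,19)=16. stock: 19 - 16 = 3. total_sold = 16
  Event 2 (adjust +0): 3 + 0 = 3
  Event 3 (sale 10): sell min(10,3)=3. stock: 3 - 3 = 0. total_sold = 19
  Event 4 (sale 14): sell min(14,0)=0. stock: 0 - 0 = 0. total_sold = 19
  Event 5 (restock 22): 0 + 22 = 22
  Event 6 (sale 3): sell min(3,22)=3. stock: 22 - 3 = 19. total_sold = 22
  Event 7 (adjust +10): 19 + 10 = 29
  Event 8 (restock 34): 29 + 34 = 63
  Event 9 (adjust +4): 63 + 4 = 67
  Event 10 (return 8): 67 + 8 = 75
  Event 11 (restock 5): 75 + 5 = 80
  Event 12 (return 8): 80 + 8 = 88
  Event 13 (restock 13): 88 + 13 = 101
  Event 14 (sale 1): sell min(1,101)=1. stock: 101 - 1 = 100. total_sold = 23
Final: stock = 100, total_sold = 23

First zero at event 3.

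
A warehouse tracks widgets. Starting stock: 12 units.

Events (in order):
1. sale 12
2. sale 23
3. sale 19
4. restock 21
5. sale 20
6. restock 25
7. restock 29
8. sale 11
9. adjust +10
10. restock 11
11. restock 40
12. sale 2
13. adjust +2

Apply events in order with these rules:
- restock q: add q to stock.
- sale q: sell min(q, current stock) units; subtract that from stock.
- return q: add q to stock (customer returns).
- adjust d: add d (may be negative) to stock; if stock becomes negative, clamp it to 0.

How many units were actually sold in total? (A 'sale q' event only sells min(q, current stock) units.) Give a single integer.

Processing events:
Start: stock = 12
  Event 1 (sale 12): sell min(12,12)=12. stock: 12 - 12 = 0. total_sold = 12
  Event 2 (sale 23): sell min(23,0)=0. stock: 0 - 0 = 0. total_sold = 12
  Event 3 (sale 19): sell min(19,0)=0. stock: 0 - 0 = 0. total_sold = 12
  Event 4 (restock 21): 0 + 21 = 21
  Event 5 (sale 20): sell min(20,21)=20. stock: 21 - 20 = 1. total_sold = 32
  Event 6 (restock 25): 1 + 25 = 26
  Event 7 (restock 29): 26 + 29 = 55
  Event 8 (sale 11): sell min(11,55)=11. stock: 55 - 11 = 44. total_sold = 43
  Event 9 (adjust +10): 44 + 10 = 54
  Event 10 (restock 11): 54 + 11 = 65
  Event 11 (restock 40): 65 + 40 = 105
  Event 12 (sale 2): sell min(2,105)=2. stock: 105 - 2 = 103. total_sold = 45
  Event 13 (adjust +2): 103 + 2 = 105
Final: stock = 105, total_sold = 45

Answer: 45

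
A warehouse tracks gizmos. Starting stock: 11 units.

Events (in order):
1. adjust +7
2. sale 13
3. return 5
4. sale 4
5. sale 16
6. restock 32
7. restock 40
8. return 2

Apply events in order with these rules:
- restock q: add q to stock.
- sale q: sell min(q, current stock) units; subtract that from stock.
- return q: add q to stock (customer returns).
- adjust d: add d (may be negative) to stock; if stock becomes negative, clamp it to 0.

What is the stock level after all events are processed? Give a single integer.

Answer: 74

Derivation:
Processing events:
Start: stock = 11
  Event 1 (adjust +7): 11 + 7 = 18
  Event 2 (sale 13): sell min(13,18)=13. stock: 18 - 13 = 5. total_sold = 13
  Event 3 (return 5): 5 + 5 = 10
  Event 4 (sale 4): sell min(4,10)=4. stock: 10 - 4 = 6. total_sold = 17
  Event 5 (sale 16): sell min(16,6)=6. stock: 6 - 6 = 0. total_sold = 23
  Event 6 (restock 32): 0 + 32 = 32
  Event 7 (restock 40): 32 + 40 = 72
  Event 8 (return 2): 72 + 2 = 74
Final: stock = 74, total_sold = 23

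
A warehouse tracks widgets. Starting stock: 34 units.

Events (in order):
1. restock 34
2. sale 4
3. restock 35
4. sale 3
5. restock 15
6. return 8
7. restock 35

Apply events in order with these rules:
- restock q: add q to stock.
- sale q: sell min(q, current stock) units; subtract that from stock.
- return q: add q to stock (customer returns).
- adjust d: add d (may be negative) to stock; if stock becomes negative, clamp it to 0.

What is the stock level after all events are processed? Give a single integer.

Processing events:
Start: stock = 34
  Event 1 (restock 34): 34 + 34 = 68
  Event 2 (sale 4): sell min(4,68)=4. stock: 68 - 4 = 64. total_sold = 4
  Event 3 (restock 35): 64 + 35 = 99
  Event 4 (sale 3): sell min(3,99)=3. stock: 99 - 3 = 96. total_sold = 7
  Event 5 (restock 15): 96 + 15 = 111
  Event 6 (return 8): 111 + 8 = 119
  Event 7 (restock 35): 119 + 35 = 154
Final: stock = 154, total_sold = 7

Answer: 154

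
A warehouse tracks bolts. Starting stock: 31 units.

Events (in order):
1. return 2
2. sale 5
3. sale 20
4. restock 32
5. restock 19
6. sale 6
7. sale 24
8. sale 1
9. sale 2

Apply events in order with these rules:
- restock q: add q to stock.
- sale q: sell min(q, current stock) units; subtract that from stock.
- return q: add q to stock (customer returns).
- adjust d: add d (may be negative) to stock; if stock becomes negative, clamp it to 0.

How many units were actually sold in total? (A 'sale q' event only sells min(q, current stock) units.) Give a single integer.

Answer: 58

Derivation:
Processing events:
Start: stock = 31
  Event 1 (return 2): 31 + 2 = 33
  Event 2 (sale 5): sell min(5,33)=5. stock: 33 - 5 = 28. total_sold = 5
  Event 3 (sale 20): sell min(20,28)=20. stock: 28 - 20 = 8. total_sold = 25
  Event 4 (restock 32): 8 + 32 = 40
  Event 5 (restock 19): 40 + 19 = 59
  Event 6 (sale 6): sell min(6,59)=6. stock: 59 - 6 = 53. total_sold = 31
  Event 7 (sale 24): sell min(24,53)=24. stock: 53 - 24 = 29. total_sold = 55
  Event 8 (sale 1): sell min(1,29)=1. stock: 29 - 1 = 28. total_sold = 56
  Event 9 (sale 2): sell min(2,28)=2. stock: 28 - 2 = 26. total_sold = 58
Final: stock = 26, total_sold = 58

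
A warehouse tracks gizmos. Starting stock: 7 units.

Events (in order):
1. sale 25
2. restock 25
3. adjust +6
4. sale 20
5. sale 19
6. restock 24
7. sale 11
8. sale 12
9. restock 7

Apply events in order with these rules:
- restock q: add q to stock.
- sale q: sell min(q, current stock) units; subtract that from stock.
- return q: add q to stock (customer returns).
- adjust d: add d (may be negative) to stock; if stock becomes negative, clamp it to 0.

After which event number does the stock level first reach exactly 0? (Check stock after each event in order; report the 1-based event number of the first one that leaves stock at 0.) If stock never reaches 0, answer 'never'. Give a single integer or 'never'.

Answer: 1

Derivation:
Processing events:
Start: stock = 7
  Event 1 (sale 25): sell min(25,7)=7. stock: 7 - 7 = 0. total_sold = 7
  Event 2 (restock 25): 0 + 25 = 25
  Event 3 (adjust +6): 25 + 6 = 31
  Event 4 (sale 20): sell min(20,31)=20. stock: 31 - 20 = 11. total_sold = 27
  Event 5 (sale 19): sell min(19,11)=11. stock: 11 - 11 = 0. total_sold = 38
  Event 6 (restock 24): 0 + 24 = 24
  Event 7 (sale 11): sell min(11,24)=11. stock: 24 - 11 = 13. total_sold = 49
  Event 8 (sale 12): sell min(12,13)=12. stock: 13 - 12 = 1. total_sold = 61
  Event 9 (restock 7): 1 + 7 = 8
Final: stock = 8, total_sold = 61

First zero at event 1.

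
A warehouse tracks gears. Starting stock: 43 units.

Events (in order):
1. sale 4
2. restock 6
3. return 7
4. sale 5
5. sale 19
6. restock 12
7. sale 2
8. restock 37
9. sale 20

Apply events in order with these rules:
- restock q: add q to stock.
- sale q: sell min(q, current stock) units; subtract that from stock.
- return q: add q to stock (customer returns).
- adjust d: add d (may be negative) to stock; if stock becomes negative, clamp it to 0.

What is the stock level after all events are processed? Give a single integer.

Processing events:
Start: stock = 43
  Event 1 (sale 4): sell min(4,43)=4. stock: 43 - 4 = 39. total_sold = 4
  Event 2 (restock 6): 39 + 6 = 45
  Event 3 (return 7): 45 + 7 = 52
  Event 4 (sale 5): sell min(5,52)=5. stock: 52 - 5 = 47. total_sold = 9
  Event 5 (sale 19): sell min(19,47)=19. stock: 47 - 19 = 28. total_sold = 28
  Event 6 (restock 12): 28 + 12 = 40
  Event 7 (sale 2): sell min(2,40)=2. stock: 40 - 2 = 38. total_sold = 30
  Event 8 (restock 37): 38 + 37 = 75
  Event 9 (sale 20): sell min(20,75)=20. stock: 75 - 20 = 55. total_sold = 50
Final: stock = 55, total_sold = 50

Answer: 55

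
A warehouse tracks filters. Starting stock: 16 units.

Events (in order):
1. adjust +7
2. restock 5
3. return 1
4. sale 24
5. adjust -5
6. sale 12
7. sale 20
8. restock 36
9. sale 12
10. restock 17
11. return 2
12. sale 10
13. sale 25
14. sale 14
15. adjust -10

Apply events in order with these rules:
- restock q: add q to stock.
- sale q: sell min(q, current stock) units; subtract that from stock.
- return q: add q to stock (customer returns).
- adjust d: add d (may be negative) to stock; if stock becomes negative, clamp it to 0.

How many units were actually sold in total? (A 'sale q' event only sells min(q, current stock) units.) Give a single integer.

Answer: 79

Derivation:
Processing events:
Start: stock = 16
  Event 1 (adjust +7): 16 + 7 = 23
  Event 2 (restock 5): 23 + 5 = 28
  Event 3 (return 1): 28 + 1 = 29
  Event 4 (sale 24): sell min(24,29)=24. stock: 29 - 24 = 5. total_sold = 24
  Event 5 (adjust -5): 5 + -5 = 0
  Event 6 (sale 12): sell min(12,0)=0. stock: 0 - 0 = 0. total_sold = 24
  Event 7 (sale 20): sell min(20,0)=0. stock: 0 - 0 = 0. total_sold = 24
  Event 8 (restock 36): 0 + 36 = 36
  Event 9 (sale 12): sell min(12,36)=12. stock: 36 - 12 = 24. total_sold = 36
  Event 10 (restock 17): 24 + 17 = 41
  Event 11 (return 2): 41 + 2 = 43
  Event 12 (sale 10): sell min(10,43)=10. stock: 43 - 10 = 33. total_sold = 46
  Event 13 (sale 25): sell min(25,33)=25. stock: 33 - 25 = 8. total_sold = 71
  Event 14 (sale 14): sell min(14,8)=8. stock: 8 - 8 = 0. total_sold = 79
  Event 15 (adjust -10): 0 + -10 = 0 (clamped to 0)
Final: stock = 0, total_sold = 79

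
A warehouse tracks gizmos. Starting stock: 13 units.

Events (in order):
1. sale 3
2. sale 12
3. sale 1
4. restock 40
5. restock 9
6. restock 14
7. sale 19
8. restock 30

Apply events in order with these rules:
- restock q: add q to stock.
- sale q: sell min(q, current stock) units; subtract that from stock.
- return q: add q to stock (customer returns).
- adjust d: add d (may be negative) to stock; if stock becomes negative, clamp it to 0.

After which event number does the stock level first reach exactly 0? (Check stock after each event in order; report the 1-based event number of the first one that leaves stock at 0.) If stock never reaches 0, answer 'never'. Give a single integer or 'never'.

Processing events:
Start: stock = 13
  Event 1 (sale 3): sell min(3,13)=3. stock: 13 - 3 = 10. total_sold = 3
  Event 2 (sale 12): sell min(12,10)=10. stock: 10 - 10 = 0. total_sold = 13
  Event 3 (sale 1): sell min(1,0)=0. stock: 0 - 0 = 0. total_sold = 13
  Event 4 (restock 40): 0 + 40 = 40
  Event 5 (restock 9): 40 + 9 = 49
  Event 6 (restock 14): 49 + 14 = 63
  Event 7 (sale 19): sell min(19,63)=19. stock: 63 - 19 = 44. total_sold = 32
  Event 8 (restock 30): 44 + 30 = 74
Final: stock = 74, total_sold = 32

First zero at event 2.

Answer: 2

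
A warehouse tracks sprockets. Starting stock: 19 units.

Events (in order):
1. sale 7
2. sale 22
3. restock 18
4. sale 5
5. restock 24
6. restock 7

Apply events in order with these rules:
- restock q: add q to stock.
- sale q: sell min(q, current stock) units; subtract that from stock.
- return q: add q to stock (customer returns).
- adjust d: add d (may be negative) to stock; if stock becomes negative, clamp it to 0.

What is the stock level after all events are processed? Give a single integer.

Processing events:
Start: stock = 19
  Event 1 (sale 7): sell min(7,19)=7. stock: 19 - 7 = 12. total_sold = 7
  Event 2 (sale 22): sell min(22,12)=12. stock: 12 - 12 = 0. total_sold = 19
  Event 3 (restock 18): 0 + 18 = 18
  Event 4 (sale 5): sell min(5,18)=5. stock: 18 - 5 = 13. total_sold = 24
  Event 5 (restock 24): 13 + 24 = 37
  Event 6 (restock 7): 37 + 7 = 44
Final: stock = 44, total_sold = 24

Answer: 44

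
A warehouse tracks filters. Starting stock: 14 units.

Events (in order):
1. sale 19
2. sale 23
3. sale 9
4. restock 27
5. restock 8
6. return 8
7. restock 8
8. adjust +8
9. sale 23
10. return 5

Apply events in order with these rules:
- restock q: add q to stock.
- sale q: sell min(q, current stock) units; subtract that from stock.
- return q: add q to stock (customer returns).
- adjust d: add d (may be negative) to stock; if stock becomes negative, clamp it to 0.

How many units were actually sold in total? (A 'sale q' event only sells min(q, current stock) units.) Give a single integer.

Processing events:
Start: stock = 14
  Event 1 (sale 19): sell min(19,14)=14. stock: 14 - 14 = 0. total_sold = 14
  Event 2 (sale 23): sell min(23,0)=0. stock: 0 - 0 = 0. total_sold = 14
  Event 3 (sale 9): sell min(9,0)=0. stock: 0 - 0 = 0. total_sold = 14
  Event 4 (restock 27): 0 + 27 = 27
  Event 5 (restock 8): 27 + 8 = 35
  Event 6 (return 8): 35 + 8 = 43
  Event 7 (restock 8): 43 + 8 = 51
  Event 8 (adjust +8): 51 + 8 = 59
  Event 9 (sale 23): sell min(23,59)=23. stock: 59 - 23 = 36. total_sold = 37
  Event 10 (return 5): 36 + 5 = 41
Final: stock = 41, total_sold = 37

Answer: 37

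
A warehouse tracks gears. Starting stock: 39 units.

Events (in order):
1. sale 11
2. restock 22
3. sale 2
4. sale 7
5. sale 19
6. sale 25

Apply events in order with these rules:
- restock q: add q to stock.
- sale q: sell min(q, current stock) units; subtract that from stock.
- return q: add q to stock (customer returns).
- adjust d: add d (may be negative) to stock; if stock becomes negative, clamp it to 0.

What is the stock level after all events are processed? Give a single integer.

Processing events:
Start: stock = 39
  Event 1 (sale 11): sell min(11,39)=11. stock: 39 - 11 = 28. total_sold = 11
  Event 2 (restock 22): 28 + 22 = 50
  Event 3 (sale 2): sell min(2,50)=2. stock: 50 - 2 = 48. total_sold = 13
  Event 4 (sale 7): sell min(7,48)=7. stock: 48 - 7 = 41. total_sold = 20
  Event 5 (sale 19): sell min(19,41)=19. stock: 41 - 19 = 22. total_sold = 39
  Event 6 (sale 25): sell min(25,22)=22. stock: 22 - 22 = 0. total_sold = 61
Final: stock = 0, total_sold = 61

Answer: 0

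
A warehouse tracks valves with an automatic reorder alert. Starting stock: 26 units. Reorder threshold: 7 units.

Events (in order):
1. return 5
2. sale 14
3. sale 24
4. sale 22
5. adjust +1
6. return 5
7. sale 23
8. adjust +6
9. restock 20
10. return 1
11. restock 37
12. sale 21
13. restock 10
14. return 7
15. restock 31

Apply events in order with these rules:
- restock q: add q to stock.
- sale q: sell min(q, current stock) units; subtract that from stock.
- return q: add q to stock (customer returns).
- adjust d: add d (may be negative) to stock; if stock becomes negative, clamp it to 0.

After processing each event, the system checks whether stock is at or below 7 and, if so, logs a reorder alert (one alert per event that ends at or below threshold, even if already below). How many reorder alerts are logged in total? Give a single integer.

Processing events:
Start: stock = 26
  Event 1 (return 5): 26 + 5 = 31
  Event 2 (sale 14): sell min(14,31)=14. stock: 31 - 14 = 17. total_sold = 14
  Event 3 (sale 24): sell min(24,17)=17. stock: 17 - 17 = 0. total_sold = 31
  Event 4 (sale 22): sell min(22,0)=0. stock: 0 - 0 = 0. total_sold = 31
  Event 5 (adjust +1): 0 + 1 = 1
  Event 6 (return 5): 1 + 5 = 6
  Event 7 (sale 23): sell min(23,6)=6. stock: 6 - 6 = 0. total_sold = 37
  Event 8 (adjust +6): 0 + 6 = 6
  Event 9 (restock 20): 6 + 20 = 26
  Event 10 (return 1): 26 + 1 = 27
  Event 11 (restock 37): 27 + 37 = 64
  Event 12 (sale 21): sell min(21,64)=21. stock: 64 - 21 = 43. total_sold = 58
  Event 13 (restock 10): 43 + 10 = 53
  Event 14 (return 7): 53 + 7 = 60
  Event 15 (restock 31): 60 + 31 = 91
Final: stock = 91, total_sold = 58

Checking against threshold 7:
  After event 1: stock=31 > 7
  After event 2: stock=17 > 7
  After event 3: stock=0 <= 7 -> ALERT
  After event 4: stock=0 <= 7 -> ALERT
  After event 5: stock=1 <= 7 -> ALERT
  After event 6: stock=6 <= 7 -> ALERT
  After event 7: stock=0 <= 7 -> ALERT
  After event 8: stock=6 <= 7 -> ALERT
  After event 9: stock=26 > 7
  After event 10: stock=27 > 7
  After event 11: stock=64 > 7
  After event 12: stock=43 > 7
  After event 13: stock=53 > 7
  After event 14: stock=60 > 7
  After event 15: stock=91 > 7
Alert events: [3, 4, 5, 6, 7, 8]. Count = 6

Answer: 6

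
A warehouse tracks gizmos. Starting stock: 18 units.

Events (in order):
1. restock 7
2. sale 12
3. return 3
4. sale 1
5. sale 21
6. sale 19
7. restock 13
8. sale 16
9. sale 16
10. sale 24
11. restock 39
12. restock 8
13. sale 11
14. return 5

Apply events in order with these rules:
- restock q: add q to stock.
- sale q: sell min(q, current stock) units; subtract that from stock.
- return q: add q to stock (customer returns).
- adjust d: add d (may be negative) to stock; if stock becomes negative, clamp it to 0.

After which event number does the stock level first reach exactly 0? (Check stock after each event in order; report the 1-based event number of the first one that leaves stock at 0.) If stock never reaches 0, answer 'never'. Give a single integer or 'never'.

Answer: 5

Derivation:
Processing events:
Start: stock = 18
  Event 1 (restock 7): 18 + 7 = 25
  Event 2 (sale 12): sell min(12,25)=12. stock: 25 - 12 = 13. total_sold = 12
  Event 3 (return 3): 13 + 3 = 16
  Event 4 (sale 1): sell min(1,16)=1. stock: 16 - 1 = 15. total_sold = 13
  Event 5 (sale 21): sell min(21,15)=15. stock: 15 - 15 = 0. total_sold = 28
  Event 6 (sale 19): sell min(19,0)=0. stock: 0 - 0 = 0. total_sold = 28
  Event 7 (restock 13): 0 + 13 = 13
  Event 8 (sale 16): sell min(16,13)=13. stock: 13 - 13 = 0. total_sold = 41
  Event 9 (sale 16): sell min(16,0)=0. stock: 0 - 0 = 0. total_sold = 41
  Event 10 (sale 24): sell min(24,0)=0. stock: 0 - 0 = 0. total_sold = 41
  Event 11 (restock 39): 0 + 39 = 39
  Event 12 (restock 8): 39 + 8 = 47
  Event 13 (sale 11): sell min(11,47)=11. stock: 47 - 11 = 36. total_sold = 52
  Event 14 (return 5): 36 + 5 = 41
Final: stock = 41, total_sold = 52

First zero at event 5.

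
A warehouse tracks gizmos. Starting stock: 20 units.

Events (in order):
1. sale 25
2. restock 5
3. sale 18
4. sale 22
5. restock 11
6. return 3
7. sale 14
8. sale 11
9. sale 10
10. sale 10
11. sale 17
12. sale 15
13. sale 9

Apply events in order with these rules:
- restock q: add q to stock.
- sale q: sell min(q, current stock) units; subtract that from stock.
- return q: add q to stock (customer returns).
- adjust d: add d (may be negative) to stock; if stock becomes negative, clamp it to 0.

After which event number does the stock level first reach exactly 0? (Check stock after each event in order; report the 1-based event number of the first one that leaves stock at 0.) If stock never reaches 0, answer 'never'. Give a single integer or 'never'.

Processing events:
Start: stock = 20
  Event 1 (sale 25): sell min(25,20)=20. stock: 20 - 20 = 0. total_sold = 20
  Event 2 (restock 5): 0 + 5 = 5
  Event 3 (sale 18): sell min(18,5)=5. stock: 5 - 5 = 0. total_sold = 25
  Event 4 (sale 22): sell min(22,0)=0. stock: 0 - 0 = 0. total_sold = 25
  Event 5 (restock 11): 0 + 11 = 11
  Event 6 (return 3): 11 + 3 = 14
  Event 7 (sale 14): sell min(14,14)=14. stock: 14 - 14 = 0. total_sold = 39
  Event 8 (sale 11): sell min(11,0)=0. stock: 0 - 0 = 0. total_sold = 39
  Event 9 (sale 10): sell min(10,0)=0. stock: 0 - 0 = 0. total_sold = 39
  Event 10 (sale 10): sell min(10,0)=0. stock: 0 - 0 = 0. total_sold = 39
  Event 11 (sale 17): sell min(17,0)=0. stock: 0 - 0 = 0. total_sold = 39
  Event 12 (sale 15): sell min(15,0)=0. stock: 0 - 0 = 0. total_sold = 39
  Event 13 (sale 9): sell min(9,0)=0. stock: 0 - 0 = 0. total_sold = 39
Final: stock = 0, total_sold = 39

First zero at event 1.

Answer: 1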